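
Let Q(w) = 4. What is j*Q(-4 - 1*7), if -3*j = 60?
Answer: -80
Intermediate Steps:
j = -20 (j = -⅓*60 = -20)
j*Q(-4 - 1*7) = -20*4 = -80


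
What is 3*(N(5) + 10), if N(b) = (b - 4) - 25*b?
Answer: -342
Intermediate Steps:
N(b) = -4 - 24*b (N(b) = (-4 + b) - 25*b = -4 - 24*b)
3*(N(5) + 10) = 3*((-4 - 24*5) + 10) = 3*((-4 - 120) + 10) = 3*(-124 + 10) = 3*(-114) = -342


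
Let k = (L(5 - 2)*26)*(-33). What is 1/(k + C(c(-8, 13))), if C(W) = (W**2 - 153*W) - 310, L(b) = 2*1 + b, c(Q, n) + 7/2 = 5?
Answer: -4/19309 ≈ -0.00020716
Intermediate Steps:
c(Q, n) = 3/2 (c(Q, n) = -7/2 + 5 = 3/2)
L(b) = 2 + b
C(W) = -310 + W**2 - 153*W
k = -4290 (k = ((2 + (5 - 2))*26)*(-33) = ((2 + 3)*26)*(-33) = (5*26)*(-33) = 130*(-33) = -4290)
1/(k + C(c(-8, 13))) = 1/(-4290 + (-310 + (3/2)**2 - 153*3/2)) = 1/(-4290 + (-310 + 9/4 - 459/2)) = 1/(-4290 - 2149/4) = 1/(-19309/4) = -4/19309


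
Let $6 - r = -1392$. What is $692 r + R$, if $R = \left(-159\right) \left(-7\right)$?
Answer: $968529$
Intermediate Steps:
$r = 1398$ ($r = 6 - -1392 = 6 + 1392 = 1398$)
$R = 1113$
$692 r + R = 692 \cdot 1398 + 1113 = 967416 + 1113 = 968529$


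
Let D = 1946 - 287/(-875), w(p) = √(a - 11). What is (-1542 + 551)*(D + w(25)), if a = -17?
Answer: -241101381/125 - 1982*I*√7 ≈ -1.9288e+6 - 5243.9*I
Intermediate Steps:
w(p) = 2*I*√7 (w(p) = √(-17 - 11) = √(-28) = 2*I*√7)
D = 243291/125 (D = 1946 - 287*(-1)/875 = 1946 - 1*(-41/125) = 1946 + 41/125 = 243291/125 ≈ 1946.3)
(-1542 + 551)*(D + w(25)) = (-1542 + 551)*(243291/125 + 2*I*√7) = -991*(243291/125 + 2*I*√7) = -241101381/125 - 1982*I*√7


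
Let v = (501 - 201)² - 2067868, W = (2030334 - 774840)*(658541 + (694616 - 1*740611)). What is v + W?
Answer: 769045849856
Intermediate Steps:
W = 769047827724 (W = 1255494*(658541 + (694616 - 740611)) = 1255494*(658541 - 45995) = 1255494*612546 = 769047827724)
v = -1977868 (v = 300² - 2067868 = 90000 - 2067868 = -1977868)
v + W = -1977868 + 769047827724 = 769045849856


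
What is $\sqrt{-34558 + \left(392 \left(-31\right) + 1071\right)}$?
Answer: $3 i \sqrt{5071} \approx 213.63 i$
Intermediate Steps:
$\sqrt{-34558 + \left(392 \left(-31\right) + 1071\right)} = \sqrt{-34558 + \left(-12152 + 1071\right)} = \sqrt{-34558 - 11081} = \sqrt{-45639} = 3 i \sqrt{5071}$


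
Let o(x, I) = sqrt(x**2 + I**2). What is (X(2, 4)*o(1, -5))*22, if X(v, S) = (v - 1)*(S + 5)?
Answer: 198*sqrt(26) ≈ 1009.6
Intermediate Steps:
o(x, I) = sqrt(I**2 + x**2)
X(v, S) = (-1 + v)*(5 + S)
(X(2, 4)*o(1, -5))*22 = ((-5 - 1*4 + 5*2 + 4*2)*sqrt((-5)**2 + 1**2))*22 = ((-5 - 4 + 10 + 8)*sqrt(25 + 1))*22 = (9*sqrt(26))*22 = 198*sqrt(26)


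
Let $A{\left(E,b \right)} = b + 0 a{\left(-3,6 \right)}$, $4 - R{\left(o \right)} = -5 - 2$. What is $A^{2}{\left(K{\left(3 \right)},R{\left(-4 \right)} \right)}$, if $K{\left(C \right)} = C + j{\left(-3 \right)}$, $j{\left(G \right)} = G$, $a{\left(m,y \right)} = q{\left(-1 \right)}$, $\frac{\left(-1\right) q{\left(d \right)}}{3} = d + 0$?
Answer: $121$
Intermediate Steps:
$q{\left(d \right)} = - 3 d$ ($q{\left(d \right)} = - 3 \left(d + 0\right) = - 3 d$)
$a{\left(m,y \right)} = 3$ ($a{\left(m,y \right)} = \left(-3\right) \left(-1\right) = 3$)
$R{\left(o \right)} = 11$ ($R{\left(o \right)} = 4 - \left(-5 - 2\right) = 4 - -7 = 4 + 7 = 11$)
$K{\left(C \right)} = -3 + C$ ($K{\left(C \right)} = C - 3 = -3 + C$)
$A{\left(E,b \right)} = b$ ($A{\left(E,b \right)} = b + 0 \cdot 3 = b + 0 = b$)
$A^{2}{\left(K{\left(3 \right)},R{\left(-4 \right)} \right)} = 11^{2} = 121$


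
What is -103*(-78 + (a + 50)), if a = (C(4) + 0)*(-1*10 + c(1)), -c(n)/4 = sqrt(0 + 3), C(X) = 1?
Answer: 3914 + 412*sqrt(3) ≈ 4627.6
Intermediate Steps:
c(n) = -4*sqrt(3) (c(n) = -4*sqrt(0 + 3) = -4*sqrt(3))
a = -10 - 4*sqrt(3) (a = (1 + 0)*(-1*10 - 4*sqrt(3)) = 1*(-10 - 4*sqrt(3)) = -10 - 4*sqrt(3) ≈ -16.928)
-103*(-78 + (a + 50)) = -103*(-78 + ((-10 - 4*sqrt(3)) + 50)) = -103*(-78 + (40 - 4*sqrt(3))) = -103*(-38 - 4*sqrt(3)) = 3914 + 412*sqrt(3)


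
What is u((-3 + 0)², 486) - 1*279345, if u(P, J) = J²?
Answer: -43149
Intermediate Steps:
u((-3 + 0)², 486) - 1*279345 = 486² - 1*279345 = 236196 - 279345 = -43149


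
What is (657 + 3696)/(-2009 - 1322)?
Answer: -4353/3331 ≈ -1.3068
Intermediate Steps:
(657 + 3696)/(-2009 - 1322) = 4353/(-3331) = 4353*(-1/3331) = -4353/3331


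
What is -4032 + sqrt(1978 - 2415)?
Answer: -4032 + I*sqrt(437) ≈ -4032.0 + 20.905*I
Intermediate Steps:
-4032 + sqrt(1978 - 2415) = -4032 + sqrt(-437) = -4032 + I*sqrt(437)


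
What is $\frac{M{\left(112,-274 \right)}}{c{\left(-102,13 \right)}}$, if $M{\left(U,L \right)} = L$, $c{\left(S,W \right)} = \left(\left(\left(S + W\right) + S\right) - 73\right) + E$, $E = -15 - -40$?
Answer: $\frac{274}{239} \approx 1.1464$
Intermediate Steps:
$E = 25$ ($E = -15 + 40 = 25$)
$c{\left(S,W \right)} = -48 + W + 2 S$ ($c{\left(S,W \right)} = \left(\left(\left(S + W\right) + S\right) - 73\right) + 25 = \left(\left(W + 2 S\right) - 73\right) + 25 = \left(-73 + W + 2 S\right) + 25 = -48 + W + 2 S$)
$\frac{M{\left(112,-274 \right)}}{c{\left(-102,13 \right)}} = - \frac{274}{-48 + 13 + 2 \left(-102\right)} = - \frac{274}{-48 + 13 - 204} = - \frac{274}{-239} = \left(-274\right) \left(- \frac{1}{239}\right) = \frac{274}{239}$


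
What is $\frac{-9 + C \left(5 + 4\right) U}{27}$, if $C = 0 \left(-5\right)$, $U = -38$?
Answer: $- \frac{1}{3} \approx -0.33333$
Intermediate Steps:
$C = 0$
$\frac{-9 + C \left(5 + 4\right) U}{27} = \frac{-9 + 0 \left(5 + 4\right) \left(-38\right)}{27} = \left(-9 + 0 \cdot 9 \left(-38\right)\right) \frac{1}{27} = \left(-9 + 0 \left(-38\right)\right) \frac{1}{27} = \left(-9 + 0\right) \frac{1}{27} = \left(-9\right) \frac{1}{27} = - \frac{1}{3}$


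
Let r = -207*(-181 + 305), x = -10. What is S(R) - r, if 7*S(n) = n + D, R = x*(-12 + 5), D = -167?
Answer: 179579/7 ≈ 25654.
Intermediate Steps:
R = 70 (R = -10*(-12 + 5) = -10*(-7) = 70)
S(n) = -167/7 + n/7 (S(n) = (n - 167)/7 = (-167 + n)/7 = -167/7 + n/7)
r = -25668 (r = -207*124 = -25668)
S(R) - r = (-167/7 + (1/7)*70) - 1*(-25668) = (-167/7 + 10) + 25668 = -97/7 + 25668 = 179579/7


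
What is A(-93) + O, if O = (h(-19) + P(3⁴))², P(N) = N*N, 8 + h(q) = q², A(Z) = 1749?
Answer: 47805145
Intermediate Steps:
h(q) = -8 + q²
P(N) = N²
O = 47803396 (O = ((-8 + (-19)²) + (3⁴)²)² = ((-8 + 361) + 81²)² = (353 + 6561)² = 6914² = 47803396)
A(-93) + O = 1749 + 47803396 = 47805145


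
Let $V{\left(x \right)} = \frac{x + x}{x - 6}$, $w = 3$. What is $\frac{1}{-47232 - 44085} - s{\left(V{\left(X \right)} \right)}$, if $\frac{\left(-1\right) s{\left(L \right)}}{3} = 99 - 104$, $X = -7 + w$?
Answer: $- \frac{1369756}{91317} \approx -15.0$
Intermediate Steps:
$X = -4$ ($X = -7 + 3 = -4$)
$V{\left(x \right)} = \frac{2 x}{-6 + x}$
$s{\left(L \right)} = 15$ ($s{\left(L \right)} = - 3 \left(99 - 104\right) = \left(-3\right) \left(-5\right) = 15$)
$\frac{1}{-47232 - 44085} - s{\left(V{\left(X \right)} \right)} = \frac{1}{-47232 - 44085} - 15 = \frac{1}{-91317} - 15 = - \frac{1}{91317} - 15 = - \frac{1369756}{91317}$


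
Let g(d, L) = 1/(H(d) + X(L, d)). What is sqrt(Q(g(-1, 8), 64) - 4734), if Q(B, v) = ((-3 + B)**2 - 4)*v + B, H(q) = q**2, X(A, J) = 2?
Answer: I*sqrt(40811)/3 ≈ 67.339*I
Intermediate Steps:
g(d, L) = 1/(2 + d**2) (g(d, L) = 1/(d**2 + 2) = 1/(2 + d**2))
Q(B, v) = B + v*(-4 + (-3 + B)**2) (Q(B, v) = (-4 + (-3 + B)**2)*v + B = v*(-4 + (-3 + B)**2) + B = B + v*(-4 + (-3 + B)**2))
sqrt(Q(g(-1, 8), 64) - 4734) = sqrt((1/(2 + (-1)**2) - 4*64 + 64*(-3 + 1/(2 + (-1)**2))**2) - 4734) = sqrt((1/(2 + 1) - 256 + 64*(-3 + 1/(2 + 1))**2) - 4734) = sqrt((1/3 - 256 + 64*(-3 + 1/3)**2) - 4734) = sqrt((1/3 - 256 + 64*(-8/3)**2) - 4734) = sqrt((1/3 - 256 + 64*(64/9)) - 4734) = sqrt((1/3 - 256 + 4096/9) - 4734) = sqrt(1795/9 - 4734) = sqrt(-40811/9) = I*sqrt(40811)/3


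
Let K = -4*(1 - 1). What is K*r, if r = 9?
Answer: 0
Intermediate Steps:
K = 0 (K = -4*0 = 0)
K*r = 0*9 = 0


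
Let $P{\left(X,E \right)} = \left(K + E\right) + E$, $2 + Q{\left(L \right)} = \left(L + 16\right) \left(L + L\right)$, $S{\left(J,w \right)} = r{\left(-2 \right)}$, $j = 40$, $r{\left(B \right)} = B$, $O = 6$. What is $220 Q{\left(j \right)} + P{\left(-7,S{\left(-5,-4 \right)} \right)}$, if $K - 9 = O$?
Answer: $985171$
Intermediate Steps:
$K = 15$ ($K = 9 + 6 = 15$)
$S{\left(J,w \right)} = -2$
$Q{\left(L \right)} = -2 + 2 L \left(16 + L\right)$ ($Q{\left(L \right)} = -2 + \left(L + 16\right) \left(L + L\right) = -2 + \left(16 + L\right) 2 L = -2 + 2 L \left(16 + L\right)$)
$P{\left(X,E \right)} = 15 + 2 E$ ($P{\left(X,E \right)} = \left(15 + E\right) + E = 15 + 2 E$)
$220 Q{\left(j \right)} + P{\left(-7,S{\left(-5,-4 \right)} \right)} = 220 \left(-2 + 2 \cdot 40^{2} + 32 \cdot 40\right) + \left(15 + 2 \left(-2\right)\right) = 220 \left(-2 + 2 \cdot 1600 + 1280\right) + \left(15 - 4\right) = 220 \left(-2 + 3200 + 1280\right) + 11 = 220 \cdot 4478 + 11 = 985160 + 11 = 985171$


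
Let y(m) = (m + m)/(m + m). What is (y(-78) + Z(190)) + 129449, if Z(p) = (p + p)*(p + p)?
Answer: 273850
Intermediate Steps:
Z(p) = 4*p**2 (Z(p) = (2*p)*(2*p) = 4*p**2)
y(m) = 1 (y(m) = (2*m)/((2*m)) = (2*m)*(1/(2*m)) = 1)
(y(-78) + Z(190)) + 129449 = (1 + 4*190**2) + 129449 = (1 + 4*36100) + 129449 = (1 + 144400) + 129449 = 144401 + 129449 = 273850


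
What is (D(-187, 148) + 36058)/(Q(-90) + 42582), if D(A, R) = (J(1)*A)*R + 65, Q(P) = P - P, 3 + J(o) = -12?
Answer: 150421/14194 ≈ 10.598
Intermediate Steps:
J(o) = -15 (J(o) = -3 - 12 = -15)
Q(P) = 0
D(A, R) = 65 - 15*A*R (D(A, R) = (-15*A)*R + 65 = -15*A*R + 65 = 65 - 15*A*R)
(D(-187, 148) + 36058)/(Q(-90) + 42582) = ((65 - 15*(-187)*148) + 36058)/(0 + 42582) = ((65 + 415140) + 36058)/42582 = (415205 + 36058)*(1/42582) = 451263*(1/42582) = 150421/14194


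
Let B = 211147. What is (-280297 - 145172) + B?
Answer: -214322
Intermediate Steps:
(-280297 - 145172) + B = (-280297 - 145172) + 211147 = -425469 + 211147 = -214322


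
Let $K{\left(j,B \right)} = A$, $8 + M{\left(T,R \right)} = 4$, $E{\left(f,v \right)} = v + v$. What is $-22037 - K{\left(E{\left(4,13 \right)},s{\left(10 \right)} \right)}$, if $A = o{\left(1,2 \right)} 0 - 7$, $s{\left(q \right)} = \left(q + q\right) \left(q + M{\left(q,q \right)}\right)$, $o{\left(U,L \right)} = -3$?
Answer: $-22030$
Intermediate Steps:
$E{\left(f,v \right)} = 2 v$
$M{\left(T,R \right)} = -4$ ($M{\left(T,R \right)} = -8 + 4 = -4$)
$s{\left(q \right)} = 2 q \left(-4 + q\right)$ ($s{\left(q \right)} = \left(q + q\right) \left(q - 4\right) = 2 q \left(-4 + q\right)$)
$A = -7$ ($A = \left(-3\right) 0 - 7 = 0 - 7 = -7$)
$K{\left(j,B \right)} = -7$
$-22037 - K{\left(E{\left(4,13 \right)},s{\left(10 \right)} \right)} = -22037 - -7 = -22037 + 7 = -22030$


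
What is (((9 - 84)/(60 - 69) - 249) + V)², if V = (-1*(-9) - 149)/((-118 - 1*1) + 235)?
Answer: 442807849/7569 ≈ 58503.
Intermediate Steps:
V = -35/29 (V = (9 - 149)/((-118 - 1) + 235) = -140/(-119 + 235) = -140/116 = -140*1/116 = -35/29 ≈ -1.2069)
(((9 - 84)/(60 - 69) - 249) + V)² = (((9 - 84)/(60 - 69) - 249) - 35/29)² = ((-75/(-9) - 249) - 35/29)² = ((-75*(-⅑) - 249) - 35/29)² = ((25/3 - 249) - 35/29)² = (-722/3 - 35/29)² = (-21043/87)² = 442807849/7569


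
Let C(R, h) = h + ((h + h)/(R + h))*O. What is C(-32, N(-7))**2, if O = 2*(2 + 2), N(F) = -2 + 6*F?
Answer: 435600/361 ≈ 1206.6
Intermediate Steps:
O = 8 (O = 2*4 = 8)
C(R, h) = h + 16*h/(R + h) (C(R, h) = h + ((h + h)/(R + h))*8 = h + ((2*h)/(R + h))*8 = h + (2*h/(R + h))*8 = h + 16*h/(R + h))
C(-32, N(-7))**2 = ((-2 + 6*(-7))*(16 - 32 + (-2 + 6*(-7)))/(-32 + (-2 + 6*(-7))))**2 = ((-2 - 42)*(16 - 32 + (-2 - 42))/(-32 + (-2 - 42)))**2 = (-44*(16 - 32 - 44)/(-32 - 44))**2 = (-44*(-60)/(-76))**2 = (-44*(-1/76)*(-60))**2 = (-660/19)**2 = 435600/361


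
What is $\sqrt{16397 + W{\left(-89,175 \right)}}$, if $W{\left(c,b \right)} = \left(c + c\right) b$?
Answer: $i \sqrt{14753} \approx 121.46 i$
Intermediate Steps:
$W{\left(c,b \right)} = 2 b c$ ($W{\left(c,b \right)} = 2 c b = 2 b c$)
$\sqrt{16397 + W{\left(-89,175 \right)}} = \sqrt{16397 + 2 \cdot 175 \left(-89\right)} = \sqrt{16397 - 31150} = \sqrt{-14753} = i \sqrt{14753}$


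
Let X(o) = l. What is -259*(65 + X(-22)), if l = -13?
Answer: -13468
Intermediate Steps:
X(o) = -13
-259*(65 + X(-22)) = -259*(65 - 13) = -259*52 = -13468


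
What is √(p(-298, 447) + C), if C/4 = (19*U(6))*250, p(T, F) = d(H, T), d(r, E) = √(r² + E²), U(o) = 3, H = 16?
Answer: √(57000 + 2*√22265) ≈ 239.37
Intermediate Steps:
d(r, E) = √(E² + r²)
p(T, F) = √(256 + T²) (p(T, F) = √(T² + 16²) = √(T² + 256) = √(256 + T²))
C = 57000 (C = 4*((19*3)*250) = 4*(57*250) = 4*14250 = 57000)
√(p(-298, 447) + C) = √(√(256 + (-298)²) + 57000) = √(√(256 + 88804) + 57000) = √(√89060 + 57000) = √(2*√22265 + 57000) = √(57000 + 2*√22265)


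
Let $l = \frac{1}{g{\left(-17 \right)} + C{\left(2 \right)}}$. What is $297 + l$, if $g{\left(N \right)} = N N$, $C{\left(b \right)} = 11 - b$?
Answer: $\frac{88507}{298} \approx 297.0$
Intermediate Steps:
$g{\left(N \right)} = N^{2}$
$l = \frac{1}{298}$ ($l = \frac{1}{\left(-17\right)^{2} + \left(11 - 2\right)} = \frac{1}{289 + \left(11 - 2\right)} = \frac{1}{289 + 9} = \frac{1}{298} \approx 0.0033557$)
$297 + l = 297 + \frac{1}{298} = \frac{88507}{298}$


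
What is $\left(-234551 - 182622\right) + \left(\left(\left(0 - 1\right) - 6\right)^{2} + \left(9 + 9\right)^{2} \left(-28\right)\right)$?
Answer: $-426196$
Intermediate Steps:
$\left(-234551 - 182622\right) + \left(\left(\left(0 - 1\right) - 6\right)^{2} + \left(9 + 9\right)^{2} \left(-28\right)\right) = -417173 + \left(\left(\left(0 - 1\right) - 6\right)^{2} + 18^{2} \left(-28\right)\right) = -417173 + \left(\left(-1 - 6\right)^{2} + 324 \left(-28\right)\right) = -417173 - \left(9072 - \left(-7\right)^{2}\right) = -417173 + \left(49 - 9072\right) = -417173 - 9023 = -426196$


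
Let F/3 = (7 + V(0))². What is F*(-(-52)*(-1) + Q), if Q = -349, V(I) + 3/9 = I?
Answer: -160400/3 ≈ -53467.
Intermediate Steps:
V(I) = -⅓ + I
F = 400/3 (F = 3*(7 + (-⅓ + 0))² = 3*(7 - ⅓)² = 3*(20/3)² = 3*(400/9) = 400/3 ≈ 133.33)
F*(-(-52)*(-1) + Q) = 400*(-(-52)*(-1) - 349)/3 = 400*(-52*1 - 349)/3 = 400*(-52 - 349)/3 = (400/3)*(-401) = -160400/3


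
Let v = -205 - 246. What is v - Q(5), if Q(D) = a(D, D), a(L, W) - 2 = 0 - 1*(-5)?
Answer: -458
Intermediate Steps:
a(L, W) = 7 (a(L, W) = 2 + (0 - 1*(-5)) = 2 + (0 + 5) = 2 + 5 = 7)
Q(D) = 7
v = -451
v - Q(5) = -451 - 1*7 = -451 - 7 = -458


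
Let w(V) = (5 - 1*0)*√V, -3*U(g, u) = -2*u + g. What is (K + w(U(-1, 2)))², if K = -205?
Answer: 126200/3 - 2050*√15/3 ≈ 39420.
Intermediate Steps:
U(g, u) = -g/3 + 2*u/3 (U(g, u) = -(-2*u + g)/3 = -(g - 2*u)/3 = -g/3 + 2*u/3)
w(V) = 5*√V (w(V) = (5 + 0)*√V = 5*√V)
(K + w(U(-1, 2)))² = (-205 + 5*√(-⅓*(-1) + (⅔)*2))² = (-205 + 5*√(⅓ + 4/3))² = (-205 + 5*√(5/3))² = (-205 + 5*(√15/3))² = (-205 + 5*√15/3)²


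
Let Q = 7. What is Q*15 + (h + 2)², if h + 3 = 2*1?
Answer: 106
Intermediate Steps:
h = -1 (h = -3 + 2*1 = -3 + 2 = -1)
Q*15 + (h + 2)² = 7*15 + (-1 + 2)² = 105 + 1² = 105 + 1 = 106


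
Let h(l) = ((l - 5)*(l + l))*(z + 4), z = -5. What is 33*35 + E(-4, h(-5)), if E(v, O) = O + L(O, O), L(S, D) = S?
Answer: 955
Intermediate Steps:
h(l) = -2*l*(-5 + l) (h(l) = ((l - 5)*(l + l))*(-5 + 4) = ((-5 + l)*(2*l))*(-1) = (2*l*(-5 + l))*(-1) = -2*l*(-5 + l))
E(v, O) = 2*O (E(v, O) = O + O = 2*O)
33*35 + E(-4, h(-5)) = 33*35 + 2*(2*(-5)*(5 - 1*(-5))) = 1155 + 2*(2*(-5)*(5 + 5)) = 1155 + 2*(2*(-5)*10) = 1155 + 2*(-100) = 1155 - 200 = 955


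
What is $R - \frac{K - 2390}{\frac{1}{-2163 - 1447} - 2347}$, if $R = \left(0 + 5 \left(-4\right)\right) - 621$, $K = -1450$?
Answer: $- \frac{5444844511}{8472671} \approx -642.64$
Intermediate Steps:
$R = -641$ ($R = \left(0 - 20\right) - 621 = -20 - 621 = -641$)
$R - \frac{K - 2390}{\frac{1}{-2163 - 1447} - 2347} = -641 - \frac{-1450 - 2390}{\frac{1}{-2163 - 1447} - 2347} = -641 - - \frac{3840}{\frac{1}{-3610} - 2347} = -641 - - \frac{3840}{- \frac{1}{3610} - 2347} = -641 - - \frac{3840}{- \frac{8472671}{3610}} = -641 - \left(-3840\right) \left(- \frac{3610}{8472671}\right) = -641 - \frac{13862400}{8472671} = - \frac{5444844511}{8472671}$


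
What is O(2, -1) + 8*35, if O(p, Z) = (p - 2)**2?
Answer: 280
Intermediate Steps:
O(p, Z) = (-2 + p)**2
O(2, -1) + 8*35 = (-2 + 2)**2 + 8*35 = 0**2 + 280 = 0 + 280 = 280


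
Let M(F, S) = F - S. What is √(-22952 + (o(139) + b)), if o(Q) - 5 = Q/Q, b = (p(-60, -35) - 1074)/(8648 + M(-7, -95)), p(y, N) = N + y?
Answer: 5*I*√89346738/312 ≈ 151.48*I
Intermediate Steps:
b = -167/1248 (b = ((-35 - 60) - 1074)/(8648 + (-7 - 1*(-95))) = (-95 - 1074)/(8648 + (-7 + 95)) = -1169/(8648 + 88) = -1169/8736 = -1169*1/8736 = -167/1248 ≈ -0.13381)
o(Q) = 6 (o(Q) = 5 + Q/Q = 5 + 1 = 6)
√(-22952 + (o(139) + b)) = √(-22952 + (6 - 167/1248)) = √(-22952 + 7321/1248) = √(-28636775/1248) = 5*I*√89346738/312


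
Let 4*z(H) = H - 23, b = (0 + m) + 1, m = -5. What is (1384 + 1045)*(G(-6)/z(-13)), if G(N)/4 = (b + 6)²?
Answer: -38864/9 ≈ -4318.2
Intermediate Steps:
b = -4 (b = (0 - 5) + 1 = -5 + 1 = -4)
z(H) = -23/4 + H/4 (z(H) = (H - 23)/4 = (-23 + H)/4 = -23/4 + H/4)
G(N) = 16 (G(N) = 4*(-4 + 6)² = 4*2² = 4*4 = 16)
(1384 + 1045)*(G(-6)/z(-13)) = (1384 + 1045)*(16/(-23/4 + (¼)*(-13))) = 2429*(16/(-23/4 - 13/4)) = 2429*(16/(-9)) = 2429*(16*(-⅑)) = 2429*(-16/9) = -38864/9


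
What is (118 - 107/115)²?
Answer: 181252369/13225 ≈ 13705.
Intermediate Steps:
(118 - 107/115)² = (13463/115)² = 181252369/13225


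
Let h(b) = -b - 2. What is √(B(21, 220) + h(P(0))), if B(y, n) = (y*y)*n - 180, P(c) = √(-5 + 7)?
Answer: √(96838 - √2) ≈ 311.19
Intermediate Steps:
P(c) = √2
h(b) = -2 - b
B(y, n) = -180 + n*y² (B(y, n) = y²*n - 180 = n*y² - 180 = -180 + n*y²)
√(B(21, 220) + h(P(0))) = √((-180 + 220*21²) + (-2 - √2)) = √((-180 + 220*441) + (-2 - √2)) = √((-180 + 97020) + (-2 - √2)) = √(96840 + (-2 - √2)) = √(96838 - √2)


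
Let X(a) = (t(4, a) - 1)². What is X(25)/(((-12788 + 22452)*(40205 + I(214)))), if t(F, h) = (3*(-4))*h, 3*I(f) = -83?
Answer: 271803/1164821248 ≈ 0.00023334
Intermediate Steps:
I(f) = -83/3 (I(f) = (⅓)*(-83) = -83/3)
t(F, h) = -12*h
X(a) = (-1 - 12*a)² (X(a) = (-12*a - 1)² = (-1 - 12*a)²)
X(25)/(((-12788 + 22452)*(40205 + I(214)))) = (1 + 12*25)²/(((-12788 + 22452)*(40205 - 83/3))) = (1 + 300)²/((9664*(120532/3))) = 301²/(1164821248/3) = 90601*(3/1164821248) = 271803/1164821248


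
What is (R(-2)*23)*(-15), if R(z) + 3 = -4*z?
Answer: -1725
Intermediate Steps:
R(z) = -3 - 4*z
(R(-2)*23)*(-15) = ((-3 - 4*(-2))*23)*(-15) = ((-3 + 8)*23)*(-15) = (5*23)*(-15) = 115*(-15) = -1725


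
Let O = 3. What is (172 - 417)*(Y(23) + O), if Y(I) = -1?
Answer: -490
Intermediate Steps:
(172 - 417)*(Y(23) + O) = (172 - 417)*(-1 + 3) = -245*2 = -490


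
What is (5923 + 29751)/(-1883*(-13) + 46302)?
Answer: 35674/70781 ≈ 0.50401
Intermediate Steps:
(5923 + 29751)/(-1883*(-13) + 46302) = 35674/(24479 + 46302) = 35674/70781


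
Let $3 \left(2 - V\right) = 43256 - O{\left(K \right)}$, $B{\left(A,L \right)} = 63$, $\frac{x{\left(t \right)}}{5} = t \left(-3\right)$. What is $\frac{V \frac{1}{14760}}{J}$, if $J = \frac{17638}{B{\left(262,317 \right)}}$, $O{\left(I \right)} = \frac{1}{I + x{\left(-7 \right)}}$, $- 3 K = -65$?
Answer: $- \frac{115044979}{32976004800} \approx -0.0034887$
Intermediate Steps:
$x{\left(t \right)} = - 15 t$ ($x{\left(t \right)} = 5 t \left(-3\right) = 5 \left(- 3 t\right) = - 15 t$)
$K = \frac{65}{3}$ ($K = \left(- \frac{1}{3}\right) \left(-65\right) = \frac{65}{3} \approx 21.667$)
$O{\left(I \right)} = \frac{1}{105 + I}$ ($O{\left(I \right)} = \frac{1}{I - -105} = \frac{1}{I + 105} = \frac{1}{105 + I}$)
$V = - \frac{16434997}{1140}$ ($V = 2 - \frac{43256 - \frac{1}{105 + \frac{65}{3}}}{3} = 2 - \frac{43256 - \frac{1}{\frac{380}{3}}}{3} = 2 - \frac{43256 - \frac{3}{380}}{3} = 2 - \frac{16437277}{1140} = - \frac{16434997}{1140} \approx -14417.0$)
$J = \frac{17638}{63} \approx 279.97$
$\frac{V \frac{1}{14760}}{J} = \frac{\left(- \frac{16434997}{1140}\right) \frac{1}{14760}}{\frac{17638}{63}} = \left(- \frac{16434997}{1140}\right) \frac{1}{14760} \cdot \frac{63}{17638} = \left(- \frac{16434997}{16826400}\right) \frac{63}{17638} = - \frac{115044979}{32976004800}$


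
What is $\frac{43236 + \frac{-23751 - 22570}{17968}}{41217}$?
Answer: $\frac{776818127}{740587056} \approx 1.0489$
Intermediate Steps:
$\frac{43236 + \frac{-23751 - 22570}{17968}}{41217} = \left(43236 + \left(-23751 - 22570\right) \frac{1}{17968}\right) \frac{1}{41217} = \left(43236 - \frac{46321}{17968}\right) \frac{1}{41217} = \frac{776818127}{17968} \cdot \frac{1}{41217} = \frac{776818127}{740587056}$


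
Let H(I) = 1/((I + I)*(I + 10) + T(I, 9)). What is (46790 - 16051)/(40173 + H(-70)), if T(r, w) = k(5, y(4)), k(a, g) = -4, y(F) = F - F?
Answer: 258084644/337292509 ≈ 0.76517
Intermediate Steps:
y(F) = 0
T(r, w) = -4
H(I) = 1/(-4 + 2*I*(10 + I)) (H(I) = 1/((I + I)*(I + 10) - 4) = 1/((2*I)*(10 + I) - 4) = 1/(2*I*(10 + I) - 4) = 1/(-4 + 2*I*(10 + I)))
(46790 - 16051)/(40173 + H(-70)) = (46790 - 16051)/(40173 + 1/(2*(-2 + (-70)² + 10*(-70)))) = 30739/(40173 + 1/(2*(-2 + 4900 - 700))) = 30739/(40173 + (½)/4198) = 30739/(40173 + (½)*(1/4198)) = 30739/(40173 + 1/8396) = 30739/(337292509/8396) = 30739*(8396/337292509) = 258084644/337292509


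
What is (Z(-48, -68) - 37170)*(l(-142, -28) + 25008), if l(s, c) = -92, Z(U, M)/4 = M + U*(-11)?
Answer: -880282280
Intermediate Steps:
Z(U, M) = -44*U + 4*M (Z(U, M) = 4*(M + U*(-11)) = 4*(M - 11*U) = -44*U + 4*M)
(Z(-48, -68) - 37170)*(l(-142, -28) + 25008) = ((-44*(-48) + 4*(-68)) - 37170)*(-92 + 25008) = ((2112 - 272) - 37170)*24916 = (1840 - 37170)*24916 = -35330*24916 = -880282280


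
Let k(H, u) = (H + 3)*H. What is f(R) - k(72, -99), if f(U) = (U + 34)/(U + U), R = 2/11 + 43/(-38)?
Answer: -4301415/794 ≈ -5417.4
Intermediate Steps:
k(H, u) = H*(3 + H) (k(H, u) = (3 + H)*H = H*(3 + H))
R = -397/418 (R = 2*(1/11) + 43*(-1/38) = 2/11 - 43/38 = -397/418 ≈ -0.94976)
f(U) = (34 + U)/(2*U) (f(U) = (34 + U)/((2*U)) = (34 + U)*(1/(2*U)) = (34 + U)/(2*U))
f(R) - k(72, -99) = (34 - 397/418)/(2*(-397/418)) - 72*(3 + 72) = (½)*(-418/397)*(13815/418) - 72*75 = -13815/794 - 1*5400 = -13815/794 - 5400 = -4301415/794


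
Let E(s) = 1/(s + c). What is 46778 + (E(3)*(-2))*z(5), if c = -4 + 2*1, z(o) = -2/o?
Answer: 233894/5 ≈ 46779.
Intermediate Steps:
c = -2 (c = -4 + 2 = -2)
E(s) = 1/(-2 + s) (E(s) = 1/(s - 2) = 1/(-2 + s))
46778 + (E(3)*(-2))*z(5) = 46778 + (-2/(-2 + 3))*(-2/5) = 46778 + (-2/1)*(-2*⅕) = 46778 + (1*(-2))*(-⅖) = 46778 - 2*(-⅖) = 46778 + ⅘ = 233894/5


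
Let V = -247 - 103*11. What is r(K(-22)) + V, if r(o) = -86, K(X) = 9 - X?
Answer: -1466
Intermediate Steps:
V = -1380 (V = -247 - 1133 = -1380)
r(K(-22)) + V = -86 - 1380 = -1466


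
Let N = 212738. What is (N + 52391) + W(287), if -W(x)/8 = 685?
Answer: 259649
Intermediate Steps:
W(x) = -5480 (W(x) = -8*685 = -5480)
(N + 52391) + W(287) = (212738 + 52391) - 5480 = 265129 - 5480 = 259649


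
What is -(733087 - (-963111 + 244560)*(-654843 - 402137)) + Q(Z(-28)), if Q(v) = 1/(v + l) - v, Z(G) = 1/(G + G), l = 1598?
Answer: 3806027522975302519/5011272 ≈ 7.5949e+11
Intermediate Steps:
Z(G) = 1/(2*G)
Q(v) = 1/(1598 + v) - v (Q(v) = 1/(v + 1598) - v = 1/(1598 + v) - v)
-(733087 - (-963111 + 244560)*(-654843 - 402137)) + Q(Z(-28)) = -(733087 - (-963111 + 244560)*(-654843 - 402137)) + (1 - ((½)/(-28))² - 799/(-28))/(1598 + (½)/(-28)) = -(733087 - (-718551)*(-1056980)) + (1 - ((½)*(-1/28))² - 799*(-1)/28)/(1598 + (½)*(-1/28)) = -(733087 - 1*759494035980) + (1 - (-1/56)² - 1598*(-1/56))/(1598 - 1/56) = -(733087 - 759494035980) + (1 - 1*1/3136 + 799/28)/(89487/56) = -1*(-759493302893) + 56*(1 - 1/3136 + 799/28)/89487 = 759493302893 + (56/89487)*(92623/3136) = 759493302893 + 92623/5011272 = 3806027522975302519/5011272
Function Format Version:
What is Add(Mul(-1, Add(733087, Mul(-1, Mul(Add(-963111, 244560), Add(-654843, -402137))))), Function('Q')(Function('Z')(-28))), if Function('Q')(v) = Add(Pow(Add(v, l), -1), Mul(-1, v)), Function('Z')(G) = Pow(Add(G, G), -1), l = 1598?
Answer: Rational(3806027522975302519, 5011272) ≈ 7.5949e+11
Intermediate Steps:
Function('Z')(G) = Mul(Rational(1, 2), Pow(G, -1)) (Function('Z')(G) = Pow(Mul(2, G), -1) = Mul(Rational(1, 2), Pow(G, -1)))
Function('Q')(v) = Add(Pow(Add(1598, v), -1), Mul(-1, v)) (Function('Q')(v) = Add(Pow(Add(v, 1598), -1), Mul(-1, v)) = Add(Pow(Add(1598, v), -1), Mul(-1, v)))
Add(Mul(-1, Add(733087, Mul(-1, Mul(Add(-963111, 244560), Add(-654843, -402137))))), Function('Q')(Function('Z')(-28))) = Add(Mul(-1, Add(733087, Mul(-1, Mul(Add(-963111, 244560), Add(-654843, -402137))))), Mul(Pow(Add(1598, Mul(Rational(1, 2), Pow(-28, -1))), -1), Add(1, Mul(-1, Pow(Mul(Rational(1, 2), Pow(-28, -1)), 2)), Mul(-1598, Mul(Rational(1, 2), Pow(-28, -1)))))) = Add(Mul(-1, Add(733087, Mul(-1, Mul(-718551, -1056980)))), Mul(Pow(Add(1598, Mul(Rational(1, 2), Rational(-1, 28))), -1), Add(1, Mul(-1, Pow(Mul(Rational(1, 2), Rational(-1, 28)), 2)), Mul(-1598, Mul(Rational(1, 2), Rational(-1, 28)))))) = Add(Mul(-1, Add(733087, Mul(-1, 759494035980))), Mul(Pow(Add(1598, Rational(-1, 56)), -1), Add(1, Mul(-1, Pow(Rational(-1, 56), 2)), Mul(-1598, Rational(-1, 56))))) = Add(Mul(-1, Add(733087, -759494035980)), Mul(Pow(Rational(89487, 56), -1), Add(1, Mul(-1, Rational(1, 3136)), Rational(799, 28)))) = Add(Mul(-1, -759493302893), Mul(Rational(56, 89487), Add(1, Rational(-1, 3136), Rational(799, 28)))) = Add(759493302893, Mul(Rational(56, 89487), Rational(92623, 3136))) = Add(759493302893, Rational(92623, 5011272)) = Rational(3806027522975302519, 5011272)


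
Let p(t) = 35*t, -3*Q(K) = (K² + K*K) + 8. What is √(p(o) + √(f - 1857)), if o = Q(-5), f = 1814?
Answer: √(-6090 + 9*I*√43)/3 ≈ 0.12604 + 26.013*I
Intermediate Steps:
Q(K) = -8/3 - 2*K²/3 (Q(K) = -((K² + K*K) + 8)/3 = -((K² + K²) + 8)/3 = -(2*K² + 8)/3 = -(8 + 2*K²)/3 = -8/3 - 2*K²/3)
o = -58/3 (o = -8/3 - ⅔*(-5)² = -8/3 - ⅔*25 = -8/3 - 50/3 = -58/3 ≈ -19.333)
√(p(o) + √(f - 1857)) = √(35*(-58/3) + √(1814 - 1857)) = √(-2030/3 + √(-43)) = √(-2030/3 + I*√43)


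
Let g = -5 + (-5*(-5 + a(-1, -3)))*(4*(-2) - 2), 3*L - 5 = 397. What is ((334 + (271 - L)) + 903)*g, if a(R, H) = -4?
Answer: -625170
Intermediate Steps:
L = 134 (L = 5/3 + (1/3)*397 = 5/3 + 397/3 = 134)
g = -455 (g = -5 + (-5*(-5 - 4))*(4*(-2) - 2) = -5 + (-5*(-9))*(-8 - 2) = -5 + 45*(-10) = -5 - 450 = -455)
((334 + (271 - L)) + 903)*g = ((334 + (271 - 1*134)) + 903)*(-455) = ((334 + (271 - 134)) + 903)*(-455) = ((334 + 137) + 903)*(-455) = (471 + 903)*(-455) = 1374*(-455) = -625170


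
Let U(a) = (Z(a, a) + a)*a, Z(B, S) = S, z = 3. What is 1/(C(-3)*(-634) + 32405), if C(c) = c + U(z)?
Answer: 1/22895 ≈ 4.3678e-5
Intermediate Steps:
U(a) = 2*a² (U(a) = (a + a)*a = (2*a)*a = 2*a²)
C(c) = 18 + c (C(c) = c + 2*3² = c + 2*9 = c + 18 = 18 + c)
1/(C(-3)*(-634) + 32405) = 1/((18 - 3)*(-634) + 32405) = 1/(15*(-634) + 32405) = 1/(-9510 + 32405) = 1/22895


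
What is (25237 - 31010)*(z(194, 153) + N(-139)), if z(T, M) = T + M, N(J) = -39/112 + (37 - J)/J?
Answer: -31041207399/15568 ≈ -1.9939e+6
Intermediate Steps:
N(J) = -39/112 + (37 - J)/J (N(J) = -39*1/112 + (37 - J)/J = -39/112 + (37 - J)/J)
z(T, M) = M + T
(25237 - 31010)*(z(194, 153) + N(-139)) = (25237 - 31010)*((153 + 194) + (-151/112 + 37/(-139))) = -5773*(347 + (-151/112 + 37*(-1/139))) = -5773*(347 + (-151/112 - 37/139)) = -5773*(347 - 25133/15568) = -5773*5376963/15568 = -31041207399/15568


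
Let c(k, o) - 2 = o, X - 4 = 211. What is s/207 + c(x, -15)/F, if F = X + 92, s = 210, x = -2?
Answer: 20593/21183 ≈ 0.97215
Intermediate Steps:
X = 215 (X = 4 + 211 = 215)
c(k, o) = 2 + o
F = 307 (F = 215 + 92 = 307)
s/207 + c(x, -15)/F = 210/207 + (2 - 15)/307 = 210*(1/207) - 13*1/307 = 70/69 - 13/307 = 20593/21183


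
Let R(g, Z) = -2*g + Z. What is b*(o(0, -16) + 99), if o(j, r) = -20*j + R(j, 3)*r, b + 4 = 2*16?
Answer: 1428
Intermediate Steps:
b = 28 (b = -4 + 2*16 = -4 + 32 = 28)
R(g, Z) = Z - 2*g
o(j, r) = -20*j + r*(3 - 2*j) (o(j, r) = -20*j + (3 - 2*j)*r = -20*j + r*(3 - 2*j))
b*(o(0, -16) + 99) = 28*((-20*0 - 1*(-16)*(-3 + 2*0)) + 99) = 28*((0 - 1*(-16)*(-3 + 0)) + 99) = 28*((0 - 1*(-16)*(-3)) + 99) = 28*((0 - 48) + 99) = 28*(-48 + 99) = 28*51 = 1428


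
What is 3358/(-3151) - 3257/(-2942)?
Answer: 16677/403054 ≈ 0.041377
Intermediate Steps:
3358/(-3151) - 3257/(-2942) = 3358*(-1/3151) - 3257*(-1/2942) = -146/137 + 3257/2942 = 16677/403054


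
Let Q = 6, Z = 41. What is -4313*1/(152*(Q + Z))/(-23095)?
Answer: 227/8683720 ≈ 2.6141e-5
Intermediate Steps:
-4313*1/(152*(Q + Z))/(-23095) = -4313*1/(152*(6 + 41))/(-23095) = -4313/(152*47)*(-1/23095) = -4313/7144*(-1/23095) = -4313*1/7144*(-1/23095) = -227/376*(-1/23095) = 227/8683720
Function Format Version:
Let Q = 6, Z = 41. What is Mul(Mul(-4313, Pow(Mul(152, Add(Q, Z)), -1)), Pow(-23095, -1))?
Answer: Rational(227, 8683720) ≈ 2.6141e-5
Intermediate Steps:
Mul(Mul(-4313, Pow(Mul(152, Add(Q, Z)), -1)), Pow(-23095, -1)) = Mul(Mul(-4313, Pow(Mul(152, Add(6, 41)), -1)), Pow(-23095, -1)) = Mul(Mul(-4313, Pow(Mul(152, 47), -1)), Rational(-1, 23095)) = Mul(Mul(-4313, Pow(7144, -1)), Rational(-1, 23095)) = Mul(Mul(-4313, Rational(1, 7144)), Rational(-1, 23095)) = Mul(Rational(-227, 376), Rational(-1, 23095)) = Rational(227, 8683720)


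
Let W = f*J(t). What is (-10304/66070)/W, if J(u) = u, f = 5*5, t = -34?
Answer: 2576/14039875 ≈ 0.00018348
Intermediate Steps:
f = 25
W = -850 (W = 25*(-34) = -850)
(-10304/66070)/W = -10304/66070/(-850) = -10304*1/66070*(-1/850) = -5152/33035*(-1/850) = 2576/14039875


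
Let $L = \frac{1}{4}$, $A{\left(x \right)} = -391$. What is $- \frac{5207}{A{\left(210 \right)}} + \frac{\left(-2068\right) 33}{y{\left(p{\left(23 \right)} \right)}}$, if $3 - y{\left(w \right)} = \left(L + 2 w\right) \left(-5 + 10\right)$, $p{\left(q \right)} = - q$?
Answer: $- \frac{33968909}{120819} \approx -281.16$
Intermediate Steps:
$L = \frac{1}{4} \approx 0.25$
$y{\left(w \right)} = \frac{7}{4} - 10 w$ ($y{\left(w \right)} = 3 - \left(\frac{1}{4} + 2 w\right) \left(-5 + 10\right) = 3 - \left(\frac{1}{4} + 2 w\right) 5 = 3 - \left(\frac{5}{4} + 10 w\right) = \frac{7}{4} - 10 w$)
$- \frac{5207}{A{\left(210 \right)}} + \frac{\left(-2068\right) 33}{y{\left(p{\left(23 \right)} \right)}} = - \frac{5207}{-391} + \frac{\left(-2068\right) 33}{\frac{7}{4} - 10 \left(\left(-1\right) 23\right)} = \left(-5207\right) \left(- \frac{1}{391}\right) - \frac{68244}{\frac{7}{4} - -230} = \frac{5207}{391} - \frac{68244}{\frac{7}{4} + 230} = \frac{5207}{391} - \frac{68244}{\frac{927}{4}} = \frac{5207}{391} - \frac{90992}{309} = - \frac{33968909}{120819}$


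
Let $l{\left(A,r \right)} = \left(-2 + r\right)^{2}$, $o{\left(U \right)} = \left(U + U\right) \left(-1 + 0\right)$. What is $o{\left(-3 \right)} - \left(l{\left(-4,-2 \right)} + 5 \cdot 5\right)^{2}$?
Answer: $-1675$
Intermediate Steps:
$o{\left(U \right)} = - 2 U$ ($o{\left(U \right)} = 2 U \left(-1\right) = - 2 U$)
$o{\left(-3 \right)} - \left(l{\left(-4,-2 \right)} + 5 \cdot 5\right)^{2} = \left(-2\right) \left(-3\right) - \left(\left(-2 - 2\right)^{2} + 5 \cdot 5\right)^{2} = 6 - \left(\left(-4\right)^{2} + 25\right)^{2} = 6 - \left(16 + 25\right)^{2} = 6 - 41^{2} = 6 - 1681 = -1675$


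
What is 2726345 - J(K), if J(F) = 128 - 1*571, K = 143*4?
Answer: 2726788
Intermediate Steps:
K = 572
J(F) = -443 (J(F) = 128 - 571 = -443)
2726345 - J(K) = 2726345 - 1*(-443) = 2726345 + 443 = 2726788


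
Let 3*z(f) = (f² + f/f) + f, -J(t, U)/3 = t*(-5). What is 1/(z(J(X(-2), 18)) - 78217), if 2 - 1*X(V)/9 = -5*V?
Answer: 3/930670 ≈ 3.2235e-6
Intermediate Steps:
X(V) = 18 + 45*V (X(V) = 18 - (-45)*V = 18 + 45*V)
J(t, U) = 15*t (J(t, U) = -3*t*(-5) = -(-15)*t = 15*t)
z(f) = ⅓ + f/3 + f²/3 (z(f) = ((f² + f/f) + f)/3 = ((f² + 1) + f)/3 = ((1 + f²) + f)/3 = (1 + f + f²)/3 = ⅓ + f/3 + f²/3)
1/(z(J(X(-2), 18)) - 78217) = 1/((⅓ + (15*(18 + 45*(-2)))/3 + (15*(18 + 45*(-2)))²/3) - 78217) = 1/((⅓ + (15*(18 - 90))/3 + (15*(18 - 90))²/3) - 78217) = 1/((⅓ + (15*(-72))/3 + (15*(-72))²/3) - 78217) = 1/((⅓ + (⅓)*(-1080) + (⅓)*(-1080)²) - 78217) = 1/((⅓ - 360 + (⅓)*1166400) - 78217) = 1/((⅓ - 360 + 388800) - 78217) = 1/(1165321/3 - 78217) = 1/(930670/3) = 3/930670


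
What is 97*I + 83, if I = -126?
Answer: -12139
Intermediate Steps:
97*I + 83 = 97*(-126) + 83 = -12222 + 83 = -12139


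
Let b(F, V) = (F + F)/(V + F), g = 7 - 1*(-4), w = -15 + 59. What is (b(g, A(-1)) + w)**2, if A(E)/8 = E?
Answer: 23716/9 ≈ 2635.1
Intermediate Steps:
A(E) = 8*E
w = 44
g = 11 (g = 7 + 4 = 11)
b(F, V) = 2*F/(F + V) (b(F, V) = (2*F)/(F + V) = 2*F/(F + V))
(b(g, A(-1)) + w)**2 = (2*11/(11 + 8*(-1)) + 44)**2 = (2*11/(11 - 8) + 44)**2 = (2*11/3 + 44)**2 = (2*11*(1/3) + 44)**2 = (22/3 + 44)**2 = (154/3)**2 = 23716/9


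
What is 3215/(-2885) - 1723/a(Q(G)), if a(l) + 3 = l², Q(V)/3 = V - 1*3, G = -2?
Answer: -1136917/128094 ≈ -8.8756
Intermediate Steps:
Q(V) = -9 + 3*V (Q(V) = 3*(V - 1*3) = 3*(V - 3) = 3*(-3 + V) = -9 + 3*V)
a(l) = -3 + l²
3215/(-2885) - 1723/a(Q(G)) = 3215/(-2885) - 1723/(-3 + (-9 + 3*(-2))²) = 3215*(-1/2885) - 1723/(-3 + (-9 - 6)²) = -643/577 - 1723/(-3 + (-15)²) = -643/577 - 1723/(-3 + 225) = -643/577 - 1723/222 = -1136917/128094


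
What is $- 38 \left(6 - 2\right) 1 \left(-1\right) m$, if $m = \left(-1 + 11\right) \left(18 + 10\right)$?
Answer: $42560$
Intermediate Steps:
$m = 280$ ($m = 10 \cdot 28 = 280$)
$- 38 \left(6 - 2\right) 1 \left(-1\right) m = - 38 \left(6 - 2\right) 1 \left(-1\right) 280 = - 38 \cdot 4 \left(-1\right) 280 = \left(-38\right) \left(-4\right) 280 = 152 \cdot 280 = 42560$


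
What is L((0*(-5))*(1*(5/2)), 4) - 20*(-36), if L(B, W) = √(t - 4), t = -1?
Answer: 720 + I*√5 ≈ 720.0 + 2.2361*I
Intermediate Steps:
L(B, W) = I*√5 (L(B, W) = √(-1 - 4) = √(-5) = I*√5)
L((0*(-5))*(1*(5/2)), 4) - 20*(-36) = I*√5 - 20*(-36) = I*√5 + 720 = 720 + I*√5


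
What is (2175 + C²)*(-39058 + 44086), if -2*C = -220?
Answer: 71774700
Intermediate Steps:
C = 110 (C = -½*(-220) = 110)
(2175 + C²)*(-39058 + 44086) = (2175 + 110²)*(-39058 + 44086) = (2175 + 12100)*5028 = 14275*5028 = 71774700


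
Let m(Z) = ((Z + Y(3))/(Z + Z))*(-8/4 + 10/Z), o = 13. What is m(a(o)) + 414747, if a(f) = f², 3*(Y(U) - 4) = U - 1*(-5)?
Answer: 35536680773/85683 ≈ 4.1475e+5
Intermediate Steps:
Y(U) = 17/3 + U/3 (Y(U) = 4 + (U - 1*(-5))/3 = 4 + (U + 5)/3 = 4 + (5 + U)/3 = 4 + (5/3 + U/3) = 17/3 + U/3)
m(Z) = (-2 + 10/Z)*(20/3 + Z)/(2*Z) (m(Z) = ((Z + (17/3 + (⅓)*3))/(Z + Z))*(-8/4 + 10/Z) = ((Z + (17/3 + 1))/((2*Z)))*(-8*¼ + 10/Z) = ((Z + 20/3)*(1/(2*Z)))*(-2 + 10/Z) = ((20/3 + Z)*(1/(2*Z)))*(-2 + 10/Z) = ((20/3 + Z)/(2*Z))*(-2 + 10/Z) = (-2 + 10/Z)*(20/3 + Z)/(2*Z))
m(a(o)) + 414747 = (-1 - 5/(3*(13²)) + 100/(3*(13²)²)) + 414747 = (-1 - 5/3/169 + (100/3)/169²) + 414747 = (-1 - 5/3*1/169 + (100/3)*(1/28561)) + 414747 = (-1 - 5/507 + 100/85683) + 414747 = -86428/85683 + 414747 = 35536680773/85683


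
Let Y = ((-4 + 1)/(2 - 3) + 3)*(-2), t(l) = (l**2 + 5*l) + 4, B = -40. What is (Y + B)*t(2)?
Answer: -936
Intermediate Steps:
t(l) = 4 + l**2 + 5*l
Y = -12 (Y = (-3/(-1) + 3)*(-2) = (-3*(-1) + 3)*(-2) = (3 + 3)*(-2) = 6*(-2) = -12)
(Y + B)*t(2) = (-12 - 40)*(4 + 2**2 + 5*2) = -52*(4 + 4 + 10) = -52*18 = -936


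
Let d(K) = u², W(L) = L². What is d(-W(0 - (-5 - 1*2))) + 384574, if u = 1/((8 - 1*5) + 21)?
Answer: 221514625/576 ≈ 3.8457e+5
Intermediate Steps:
u = 1/24 (u = 1/((8 - 5) + 21) = 1/(3 + 21) = 1/24 ≈ 0.041667)
d(K) = 1/576 (d(K) = (1/24)² = 1/576)
d(-W(0 - (-5 - 1*2))) + 384574 = 1/576 + 384574 = 221514625/576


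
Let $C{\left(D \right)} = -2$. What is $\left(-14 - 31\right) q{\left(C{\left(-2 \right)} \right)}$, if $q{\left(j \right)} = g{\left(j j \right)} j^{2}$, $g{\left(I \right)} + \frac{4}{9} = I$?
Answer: $-640$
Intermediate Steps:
$g{\left(I \right)} = - \frac{4}{9} + I$
$q{\left(j \right)} = j^{2} \left(- \frac{4}{9} + j^{2}\right)$ ($q{\left(j \right)} = \left(- \frac{4}{9} + j j\right) j^{2} = \left(- \frac{4}{9} + j^{2}\right) j^{2} = j^{2} \left(- \frac{4}{9} + j^{2}\right)$)
$\left(-14 - 31\right) q{\left(C{\left(-2 \right)} \right)} = \left(-14 - 31\right) \left(-2\right)^{2} \left(- \frac{4}{9} + \left(-2\right)^{2}\right) = - 45 \cdot 4 \left(- \frac{4}{9} + 4\right) = - 45 \cdot 4 \cdot \frac{32}{9} = \left(-45\right) \frac{128}{9} = -640$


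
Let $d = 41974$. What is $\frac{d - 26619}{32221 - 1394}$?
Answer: $\frac{15355}{30827} \approx 0.4981$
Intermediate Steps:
$\frac{d - 26619}{32221 - 1394} = \frac{41974 - 26619}{32221 - 1394} = \frac{15355}{30827}$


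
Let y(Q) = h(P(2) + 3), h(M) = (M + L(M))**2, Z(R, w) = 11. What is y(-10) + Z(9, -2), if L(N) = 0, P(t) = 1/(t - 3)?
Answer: 15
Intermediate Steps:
P(t) = 1/(-3 + t)
h(M) = M**2 (h(M) = (M + 0)**2 = M**2)
y(Q) = 4 (y(Q) = (1/(-3 + 2) + 3)**2 = (1/(-1) + 3)**2 = (-1 + 3)**2 = 2**2 = 4)
y(-10) + Z(9, -2) = 4 + 11 = 15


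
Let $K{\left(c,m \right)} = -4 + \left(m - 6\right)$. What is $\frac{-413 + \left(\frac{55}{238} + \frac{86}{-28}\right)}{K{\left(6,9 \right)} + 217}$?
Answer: $- \frac{16495}{8568} \approx -1.9252$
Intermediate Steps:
$K{\left(c,m \right)} = -10 + m$ ($K{\left(c,m \right)} = -4 + \left(m - 6\right) = -4 + \left(-6 + m\right) = -10 + m$)
$\frac{-413 + \left(\frac{55}{238} + \frac{86}{-28}\right)}{K{\left(6,9 \right)} + 217} = \frac{-413 + \left(\frac{55}{238} + \frac{86}{-28}\right)}{\left(-10 + 9\right) + 217} = \frac{-413 + \left(55 \cdot \frac{1}{238} + 86 \left(- \frac{1}{28}\right)\right)}{-1 + 217} = \frac{-413 + \left(\frac{55}{238} - \frac{43}{14}\right)}{216} = \left(-413 - \frac{338}{119}\right) \frac{1}{216} = \left(- \frac{49485}{119}\right) \frac{1}{216} = - \frac{16495}{8568}$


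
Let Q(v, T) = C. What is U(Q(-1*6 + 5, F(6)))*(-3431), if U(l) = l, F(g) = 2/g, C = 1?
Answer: -3431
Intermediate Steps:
Q(v, T) = 1
U(Q(-1*6 + 5, F(6)))*(-3431) = 1*(-3431) = -3431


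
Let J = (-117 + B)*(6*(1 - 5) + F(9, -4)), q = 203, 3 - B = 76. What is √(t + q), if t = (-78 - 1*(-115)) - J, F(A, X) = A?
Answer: 3*I*√290 ≈ 51.088*I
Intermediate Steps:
B = -73 (B = 3 - 1*76 = 3 - 76 = -73)
J = 2850 (J = (-117 - 73)*(6*(1 - 5) + 9) = -190*(6*(-4) + 9) = -190*(-24 + 9) = -190*(-15) = 2850)
t = -2813 (t = (-78 - 1*(-115)) - 1*2850 = (-78 + 115) - 2850 = 37 - 2850 = -2813)
√(t + q) = √(-2813 + 203) = √(-2610) = 3*I*√290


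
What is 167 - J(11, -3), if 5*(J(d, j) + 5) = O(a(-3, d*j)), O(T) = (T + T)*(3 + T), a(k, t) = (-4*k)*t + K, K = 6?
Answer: -60200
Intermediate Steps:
a(k, t) = 6 - 4*k*t (a(k, t) = (-4*k)*t + 6 = -4*k*t + 6 = 6 - 4*k*t)
O(T) = 2*T*(3 + T) (O(T) = (2*T)*(3 + T) = 2*T*(3 + T))
J(d, j) = -5 + 2*(6 + 12*d*j)*(9 + 12*d*j)/5 (J(d, j) = -5 + (2*(6 - 4*(-3)*d*j)*(3 + (6 - 4*(-3)*d*j)))/5 = -5 + (2*(6 + 12*d*j)*(3 + (6 + 12*d*j)))/5 = -5 + (2*(6 + 12*d*j)*(9 + 12*d*j))/5 = -5 + 2*(6 + 12*d*j)*(9 + 12*d*j)/5)
167 - J(11, -3) = 167 - (83/5 + 72*11*(-3) + (288/5)*11²*(-3)²) = 167 - (83/5 - 2376 + (288/5)*121*9) = 167 - (83/5 - 2376 + 313632/5) = 167 - 1*60367 = 167 - 60367 = -60200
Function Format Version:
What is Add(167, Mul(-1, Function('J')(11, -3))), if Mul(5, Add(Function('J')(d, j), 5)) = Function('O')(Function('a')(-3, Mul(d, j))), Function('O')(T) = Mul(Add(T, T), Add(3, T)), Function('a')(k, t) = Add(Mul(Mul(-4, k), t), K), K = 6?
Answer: -60200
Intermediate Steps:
Function('a')(k, t) = Add(6, Mul(-4, k, t)) (Function('a')(k, t) = Add(Mul(Mul(-4, k), t), 6) = Add(Mul(-4, k, t), 6) = Add(6, Mul(-4, k, t)))
Function('O')(T) = Mul(2, T, Add(3, T)) (Function('O')(T) = Mul(Mul(2, T), Add(3, T)) = Mul(2, T, Add(3, T)))
Function('J')(d, j) = Add(-5, Mul(Rational(2, 5), Add(6, Mul(12, d, j)), Add(9, Mul(12, d, j)))) (Function('J')(d, j) = Add(-5, Mul(Rational(1, 5), Mul(2, Add(6, Mul(-4, -3, Mul(d, j))), Add(3, Add(6, Mul(-4, -3, Mul(d, j))))))) = Add(-5, Mul(Rational(1, 5), Mul(2, Add(6, Mul(12, d, j)), Add(3, Add(6, Mul(12, d, j)))))) = Add(-5, Mul(Rational(1, 5), Mul(2, Add(6, Mul(12, d, j)), Add(9, Mul(12, d, j))))) = Add(-5, Mul(Rational(2, 5), Add(6, Mul(12, d, j)), Add(9, Mul(12, d, j)))))
Add(167, Mul(-1, Function('J')(11, -3))) = Add(167, Mul(-1, Add(Rational(83, 5), Mul(72, 11, -3), Mul(Rational(288, 5), Pow(11, 2), Pow(-3, 2))))) = Add(167, Mul(-1, Add(Rational(83, 5), -2376, Mul(Rational(288, 5), 121, 9)))) = Add(167, Mul(-1, Add(Rational(83, 5), -2376, Rational(313632, 5)))) = Add(167, Mul(-1, 60367)) = Add(167, -60367) = -60200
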